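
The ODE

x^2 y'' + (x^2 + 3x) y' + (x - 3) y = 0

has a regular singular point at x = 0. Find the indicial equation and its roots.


Divide by x^2 to reach normal form y'' + P_1(x) y' + P_2(x) y = 0 with P_1(x) = 1 + 3/x and P_2(x) = 1/x - 3/x^2.
x = 0 is a singular point because the y'-coefficient 1 + 3/x has a pole at x = 0 and the y-coefficient 1/x - 3/x^2 has a pole at x = 0.
It is a regular singular point because x P_1(x) = p(x) = x + 3 and x^2 P_2(x) = q(x) = x - 3 are polynomials, hence analytic at x = 0.
p(0) = 3,  q(0) = -3.
Indicial equation: r(r-1) + p(0) r + q(0) = 0, i.e. r^2 + (p(0) - 1) r + q(0) = 0, i.e. r^2 + 2 r - 3 = 0.
Discriminant: (2)^2 - 4(-3) = 16, so r = (-2 ± 4)/2.
Solving: r_1 = 1, r_2 = -3.

indicial: r^2 + 2 r - 3 = 0; roots r_1 = 1, r_2 = -3


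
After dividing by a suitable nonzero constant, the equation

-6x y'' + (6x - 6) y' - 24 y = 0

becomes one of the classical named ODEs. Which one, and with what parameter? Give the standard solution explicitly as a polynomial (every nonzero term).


All three coefficients share the factor -6; dividing through by -6 gives  x y'' + (1 - x) y' + 4 y = 0.
This matches the Laguerre equation x y'' + (1 - x) y' + n y = 0 with n = 4; the polynomial solution is L_4(x).
With y = sum_k a_k x^k, matching x^k gives (k+1)k a_{k+1} + (k+1) a_{k+1} - k a_k + n a_k = 0, i.e. (k+1)^2 a_{k+1} = (k - n) a_k = (k - 4) a_k. The right side vanishes at k = 4, so the series terminates at degree 4.
Standard normalization L_n(0) = 1 gives a_0 = 1. Work upward with a_{k+1} = (k - 4) a_k / (k+1)^2:
  a_1 = (0 - 4)(1) / 1^2 = -4/1 = -4
  a_2 = (1 - 4)(-4) / 2^2 = 12/4 = 3
  a_3 = (2 - 4)(3) / 3^2 = -6/9 = -2/3
  a_4 = (3 - 4)(-2/3) / 4^2 = (2/3)/16 = 1/24
Hence L_4(x) = x^4/24 - 2 x^3/3 + 3 x^2 - 4 x + 1.

L_4(x); series = x^4/24 - 2 x^3/3 + 3 x^2 - 4 x + 1


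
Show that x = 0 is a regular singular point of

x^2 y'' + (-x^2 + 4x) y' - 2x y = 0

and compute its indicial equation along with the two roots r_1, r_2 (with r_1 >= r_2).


Divide by x^2 to reach normal form y'' + P_1(x) y' + P_2(x) y = 0 with P_1(x) = -1 + 4/x and P_2(x) = -2/x.
x = 0 is a singular point because the y'-coefficient -1 + 4/x has a pole at x = 0 and the y-coefficient -2/x has a pole at x = 0.
It is a regular singular point because x P_1(x) = p(x) = 4 - x and x^2 P_2(x) = q(x) = -2x are polynomials, hence analytic at x = 0.
p(0) = 4,  q(0) = 0.
Indicial equation: r(r-1) + p(0) r + q(0) = 0, i.e. r^2 + (p(0) - 1) r + q(0) = 0, i.e. r^2 + 3 r = 0.
Discriminant: (3)^2 - 4(0) = 9, so r = (-3 ± 3)/2.
Solving: r_1 = 0, r_2 = -3.

indicial: r^2 + 3 r = 0; roots r_1 = 0, r_2 = -3


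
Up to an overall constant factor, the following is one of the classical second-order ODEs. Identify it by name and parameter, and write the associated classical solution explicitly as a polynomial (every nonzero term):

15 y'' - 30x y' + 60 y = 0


All three coefficients share the factor 15; dividing through by 15 gives  y'' - 2x y' + 4 y = 0.
This matches the Hermite equation y'' - 2x y' + 2n y = 0 with 2n = 4, so n = 2; the polynomial solution is H_2(x).
With y = sum_k a_k x^k, matching x^k gives (k+2)(k+1) a_{k+2} = 2(k - n) a_k = 2(k - 2) a_k. The right side vanishes at k = 2, so the series with the parity of 2 terminates at degree 2.
Standard normalization: leading coefficient of H_n is 2^n, so a_2 = 2^2 = 4. Work downward with a_k = (k+1)(k+2) a_{k+2} / (2(k - n)):
  a_0 = (1)(2)(4) / (2(0 - 2)) = 8/(-4) = -2
Hence H_2(x) = 4 x^2 - 2.

H_2(x); series = 4 x^2 - 2


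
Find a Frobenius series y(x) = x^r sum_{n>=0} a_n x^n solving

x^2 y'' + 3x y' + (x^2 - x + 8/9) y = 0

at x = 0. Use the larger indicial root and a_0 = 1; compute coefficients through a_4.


Write in Frobenius form y'' + (p(x)/x) y' + (q(x)/x^2) y = 0:
  p(x) = 3,  q(x) = x^2 - x + 8/9.
Indicial equation: r(r-1) + (3) r + (8/9) = 0 -> roots r_1 = -2/3, r_2 = -4/3.
Take r = r_1 = -2/3. Let y(x) = x^r sum_{n>=0} a_n x^n with a_0 = 1.
Substitute y = x^r sum a_n x^n and match x^{r+n}. The recurrence is
  D(n) a_n - 1 a_{n-1} + 1 a_{n-2} = 0,  where D(n) = (r+n)(r+n-1) + (3)(r+n) + (8/9).
  a_n = [1 a_{n-1} - 1 a_{n-2}] / D(n).
Since the indicial polynomial factors as (r - r_1)(r - r_2), D(n) = (r_1 + n - r_1)(r_1 + n - r_2) = n(n + 2/3).
Evaluating step by step (a_0 = 1):
  n = 1: D(1) = 1(1 + 2/3) = 5/3; numerator = 1(1) = 1; a_1 = (1)/(5/3) = 3/5
  n = 2: D(2) = 2(2 + 2/3) = 16/3; numerator = 1(3/5) - 1(1) = -2/5; a_2 = (-2/5)/(16/3) = -3/40
  n = 3: D(3) = 3(3 + 2/3) = 11; numerator = 1(-3/40) - 1(3/5) = -27/40; a_3 = (-27/40)/(11) = -27/440
  n = 4: D(4) = 4(4 + 2/3) = 56/3; numerator = 1(-27/440) - 1(-3/40) = 3/220; a_4 = (3/220)/(56/3) = 9/12320

r = -2/3; a_0 = 1; a_1 = 3/5; a_2 = -3/40; a_3 = -27/440; a_4 = 9/12320


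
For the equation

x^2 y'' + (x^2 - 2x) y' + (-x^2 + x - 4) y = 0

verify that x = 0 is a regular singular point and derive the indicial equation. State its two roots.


Divide by x^2 to reach normal form y'' + P_1(x) y' + P_2(x) y = 0 with P_1(x) = 1 - 2/x and P_2(x) = -1 + 1/x - 4/x^2.
x = 0 is a singular point because the y'-coefficient 1 - 2/x has a pole at x = 0 and the y-coefficient -1 + 1/x - 4/x^2 has a pole at x = 0.
It is a regular singular point because x P_1(x) = p(x) = x - 2 and x^2 P_2(x) = q(x) = -x^2 + x - 4 are polynomials, hence analytic at x = 0.
p(0) = -2,  q(0) = -4.
Indicial equation: r(r-1) + p(0) r + q(0) = 0, i.e. r^2 + (p(0) - 1) r + q(0) = 0, i.e. r^2 - 3 r - 4 = 0.
Discriminant: (-3)^2 - 4(-4) = 25, so r = (3 ± 5)/2.
Solving: r_1 = 4, r_2 = -1.

indicial: r^2 - 3 r - 4 = 0; roots r_1 = 4, r_2 = -1


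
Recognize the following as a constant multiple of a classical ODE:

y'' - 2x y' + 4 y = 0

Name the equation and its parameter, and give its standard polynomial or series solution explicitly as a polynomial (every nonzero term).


The equation is already in a standard form:  y'' - 2x y' + 4 y = 0.
This matches the Hermite equation y'' - 2x y' + 2n y = 0 with 2n = 4, so n = 2; the polynomial solution is H_2(x).
With y = sum_k a_k x^k, matching x^k gives (k+2)(k+1) a_{k+2} = 2(k - n) a_k = 2(k - 2) a_k. The right side vanishes at k = 2, so the series with the parity of 2 terminates at degree 2.
Standard normalization: leading coefficient of H_n is 2^n, so a_2 = 2^2 = 4. Work downward with a_k = (k+1)(k+2) a_{k+2} / (2(k - n)):
  a_0 = (1)(2)(4) / (2(0 - 2)) = 8/(-4) = -2
Hence H_2(x) = 4 x^2 - 2.

H_2(x); series = 4 x^2 - 2


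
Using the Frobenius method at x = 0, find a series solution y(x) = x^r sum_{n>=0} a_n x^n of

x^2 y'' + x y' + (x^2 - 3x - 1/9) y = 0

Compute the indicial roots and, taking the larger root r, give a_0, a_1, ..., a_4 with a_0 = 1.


Write in Frobenius form y'' + (p(x)/x) y' + (q(x)/x^2) y = 0:
  p(x) = 1,  q(x) = x^2 - 3x - 1/9.
Indicial equation: r(r-1) + (1) r + (-1/9) = 0 -> roots r_1 = 1/3, r_2 = -1/3.
Take r = r_1 = 1/3. Let y(x) = x^r sum_{n>=0} a_n x^n with a_0 = 1.
Substitute y = x^r sum a_n x^n and match x^{r+n}. The recurrence is
  D(n) a_n - 3 a_{n-1} + 1 a_{n-2} = 0,  where D(n) = (r+n)(r+n-1) + (1)(r+n) + (-1/9).
  a_n = [3 a_{n-1} - 1 a_{n-2}] / D(n).
Since the indicial polynomial factors as (r - r_1)(r - r_2), D(n) = (r_1 + n - r_1)(r_1 + n - r_2) = n(n + 2/3).
Evaluating step by step (a_0 = 1):
  n = 1: D(1) = 1(1 + 2/3) = 5/3; numerator = 3(1) = 3; a_1 = (3)/(5/3) = 9/5
  n = 2: D(2) = 2(2 + 2/3) = 16/3; numerator = 3(9/5) - 1(1) = 22/5; a_2 = (22/5)/(16/3) = 33/40
  n = 3: D(3) = 3(3 + 2/3) = 11; numerator = 3(33/40) - 1(9/5) = 27/40; a_3 = (27/40)/(11) = 27/440
  n = 4: D(4) = 4(4 + 2/3) = 56/3; numerator = 3(27/440) - 1(33/40) = -141/220; a_4 = (-141/220)/(56/3) = -423/12320

r = 1/3; a_0 = 1; a_1 = 9/5; a_2 = 33/40; a_3 = 27/440; a_4 = -423/12320


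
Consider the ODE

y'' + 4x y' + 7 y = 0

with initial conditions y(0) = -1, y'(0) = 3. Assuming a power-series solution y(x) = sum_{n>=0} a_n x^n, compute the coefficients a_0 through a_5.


Ansatz: y(x) = sum_{n>=0} a_n x^n, so y'(x) = sum_{n>=1} n a_n x^(n-1) and y''(x) = sum_{n>=2} n(n-1) a_n x^(n-2).
Substitute into P(x) y'' + Q(x) y' + R(x) y = 0 with P(x) = 1, Q(x) = 4x, R(x) = 7, and match powers of x.
Initial conditions: a_0 = -1, a_1 = 3.
Setting the coefficient of each power of x to zero and solving order by order (substituting the coefficients already found):
  x^0: 2 a_2 + 7 a_0 = 0  ->  2 a_2 = -7 a_0 = 7  ->  a_2 = 7/2
  x^1: 6 a_3 + 11 a_1 = 0  ->  6 a_3 = -11 a_1 = -33  ->  a_3 = -11/2
  x^2: 12 a_4 + 15 a_2 = 0  ->  12 a_4 = -15 a_2 = -105/2  ->  a_4 = -35/8
  x^3: 20 a_5 + 19 a_3 = 0  ->  20 a_5 = -19 a_3 = 209/2  ->  a_5 = 209/40
Truncated series: y(x) = -1 + 3 x + (7/2) x^2 - (11/2) x^3 - (35/8) x^4 + (209/40) x^5 + O(x^6).

a_0 = -1; a_1 = 3; a_2 = 7/2; a_3 = -11/2; a_4 = -35/8; a_5 = 209/40


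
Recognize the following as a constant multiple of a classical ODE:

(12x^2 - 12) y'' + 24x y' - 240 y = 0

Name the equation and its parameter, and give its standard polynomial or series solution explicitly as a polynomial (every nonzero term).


All three coefficients share the factor -12; dividing through by -12 gives  (1 - x^2) y'' - 2x y' + 20 y = 0.
This matches the Legendre equation (1 - x^2) y'' - 2x y' + n(n+1) y = 0 (note the -2x y' term) with n(n+1) = 20, so n = 4; the polynomial solution is P_4(x).
With y = sum_k a_k x^k, matching x^k gives (k+2)(k+1) a_{k+2} = [k(k+1) - n(n+1)] a_k = (k - 4)(k + 5) a_k. The right side vanishes at k = 4, so the series with the parity of 4 terminates at degree 4.
Standard normalization (P_n(1) = 1): leading coefficient (2n)!/(2^n (n!)^2) = 40320/(16*576) = 35/8, so a_4 = 35/8. Work downward with a_k = (k+1)(k+2) a_{k+2} / ((k - 4)(k + 5)):
  a_2 = (3)(4)(35/8) / ((2 - 4)(2 + 5)) = (105/2)/(-14) = -15/4
  a_0 = (1)(2)(-15/4) / ((0 - 4)(0 + 5)) = (-15/2)/(-20) = 3/8
Hence P_4(x) = 35 x^4/8 - 15 x^2/4 + 3/8.

P_4(x); series = 35 x^4/8 - 15 x^2/4 + 3/8


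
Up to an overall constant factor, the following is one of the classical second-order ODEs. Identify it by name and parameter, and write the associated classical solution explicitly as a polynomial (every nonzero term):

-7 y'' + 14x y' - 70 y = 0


All three coefficients share the factor -7; dividing through by -7 gives  y'' - 2x y' + 10 y = 0.
This matches the Hermite equation y'' - 2x y' + 2n y = 0 with 2n = 10, so n = 5; the polynomial solution is H_5(x).
With y = sum_k a_k x^k, matching x^k gives (k+2)(k+1) a_{k+2} = 2(k - n) a_k = 2(k - 5) a_k. The right side vanishes at k = 5, so the series with the parity of 5 terminates at degree 5.
Standard normalization: leading coefficient of H_n is 2^n, so a_5 = 2^5 = 32. Work downward with a_k = (k+1)(k+2) a_{k+2} / (2(k - n)):
  a_3 = (4)(5)(32) / (2(3 - 5)) = 640/(-4) = -160
  a_1 = (2)(3)(-160) / (2(1 - 5)) = -960/(-8) = 120
Hence H_5(x) = 32 x^5 - 160 x^3 + 120 x.

H_5(x); series = 32 x^5 - 160 x^3 + 120 x


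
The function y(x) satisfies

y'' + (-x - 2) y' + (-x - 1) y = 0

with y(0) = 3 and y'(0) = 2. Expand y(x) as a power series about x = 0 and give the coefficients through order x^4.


Ansatz: y(x) = sum_{n>=0} a_n x^n, so y'(x) = sum_{n>=1} n a_n x^(n-1) and y''(x) = sum_{n>=2} n(n-1) a_n x^(n-2).
Substitute into P(x) y'' + Q(x) y' + R(x) y = 0 with P(x) = 1, Q(x) = -x - 2, R(x) = -x - 1, and match powers of x.
Initial conditions: a_0 = 3, a_1 = 2.
Setting the coefficient of each power of x to zero and solving order by order (substituting the coefficients already found):
  x^0: 2 a_2 - 2 a_1 - a_0 = 0  ->  2 a_2 = 2 a_1 + a_0 = 7  ->  a_2 = 7/2
  x^1: 6 a_3 - 4 a_2 - 2 a_1 - a_0 = 0  ->  6 a_3 = 4 a_2 + 2 a_1 + a_0 = 21  ->  a_3 = 7/2
  x^2: 12 a_4 - 6 a_3 - 3 a_2 - a_1 = 0  ->  12 a_4 = 6 a_3 + 3 a_2 + a_1 = 67/2  ->  a_4 = 67/24
Truncated series: y(x) = 3 + 2 x + (7/2) x^2 + (7/2) x^3 + (67/24) x^4 + O(x^5).

a_0 = 3; a_1 = 2; a_2 = 7/2; a_3 = 7/2; a_4 = 67/24


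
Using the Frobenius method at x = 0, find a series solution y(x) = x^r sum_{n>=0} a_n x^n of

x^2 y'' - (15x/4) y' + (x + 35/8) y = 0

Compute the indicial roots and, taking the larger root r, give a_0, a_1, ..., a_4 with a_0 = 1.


Write in Frobenius form y'' + (p(x)/x) y' + (q(x)/x^2) y = 0:
  p(x) = -15/4,  q(x) = x + 35/8.
Indicial equation: r(r-1) + (-15/4) r + (35/8) = 0 -> roots r_1 = 7/2, r_2 = 5/4.
Take r = r_1 = 7/2. Let y(x) = x^r sum_{n>=0} a_n x^n with a_0 = 1.
Substitute y = x^r sum a_n x^n and match x^{r+n}. The recurrence is
  D(n) a_n + 1 a_{n-1} = 0,  where D(n) = (r+n)(r+n-1) + (-15/4)(r+n) + (35/8).
  a_n = -1 / D(n) * a_{n-1}.
Since the indicial polynomial factors as (r - r_1)(r - r_2), D(n) = (r_1 + n - r_1)(r_1 + n - r_2) = n(n + 9/4).
Evaluating step by step (a_0 = 1):
  n = 1: D(1) = 1(1 + 9/4) = 13/4; numerator = -1(1) = -1; a_1 = (-1)/(13/4) = -4/13
  n = 2: D(2) = 2(2 + 9/4) = 17/2; numerator = -1(-4/13) = 4/13; a_2 = (4/13)/(17/2) = 8/221
  n = 3: D(3) = 3(3 + 9/4) = 63/4; numerator = -1(8/221) = -8/221; a_3 = (-8/221)/(63/4) = -32/13923
  n = 4: D(4) = 4(4 + 9/4) = 25; numerator = -1(-32/13923) = 32/13923; a_4 = (32/13923)/(25) = 32/348075

r = 7/2; a_0 = 1; a_1 = -4/13; a_2 = 8/221; a_3 = -32/13923; a_4 = 32/348075


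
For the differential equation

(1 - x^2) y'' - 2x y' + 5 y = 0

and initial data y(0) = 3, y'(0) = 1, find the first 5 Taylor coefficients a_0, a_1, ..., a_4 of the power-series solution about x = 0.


Ansatz: y(x) = sum_{n>=0} a_n x^n, so y'(x) = sum_{n>=1} n a_n x^(n-1) and y''(x) = sum_{n>=2} n(n-1) a_n x^(n-2).
Substitute into P(x) y'' + Q(x) y' + R(x) y = 0 with P(x) = 1 - x^2, Q(x) = -2x, R(x) = 5, and match powers of x.
Initial conditions: a_0 = 3, a_1 = 1.
Setting the coefficient of each power of x to zero and solving order by order (substituting the coefficients already found):
  x^0: 2 a_2 + 5 a_0 = 0  ->  2 a_2 = -5 a_0 = -15  ->  a_2 = -15/2
  x^1: 6 a_3 + 3 a_1 = 0  ->  6 a_3 = -3 a_1 = -3  ->  a_3 = -1/2
  x^2: 12 a_4 - a_2 = 0  ->  12 a_4 = a_2 = -15/2  ->  a_4 = -5/8
Truncated series: y(x) = 3 + x - (15/2) x^2 - (1/2) x^3 - (5/8) x^4 + O(x^5).

a_0 = 3; a_1 = 1; a_2 = -15/2; a_3 = -1/2; a_4 = -5/8


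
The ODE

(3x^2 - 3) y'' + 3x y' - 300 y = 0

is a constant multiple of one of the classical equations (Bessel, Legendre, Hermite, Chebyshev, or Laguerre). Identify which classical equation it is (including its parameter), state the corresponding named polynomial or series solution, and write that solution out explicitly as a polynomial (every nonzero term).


All three coefficients share the factor -3; dividing through by -3 gives  (1 - x^2) y'' - x y' + 100 y = 0.
This matches the Chebyshev equation (1 - x^2) y'' - x y' + n^2 y = 0 (note the -x y' term, not -2x y') with n^2 = 100, so n = 10; the polynomial solution is T_10(x).
With y = sum_k a_k x^k, matching x^k gives (k+2)(k+1) a_{k+2} = (k^2 - n^2) a_k = (k - 10)(k + 10) a_k. The right side vanishes at k = 10, so the series with the parity of 10 terminates at degree 10.
Standard normalization: leading coefficient of T_n is 2^(n-1), so a_10 = 2^9 = 512. Work downward with a_k = (k+1)(k+2) a_{k+2} / ((k - 10)(k + 10)):
  a_8 = (9)(10)(512) / ((8 - 10)(8 + 10)) = 46080/(-36) = -1280
  a_6 = (7)(8)(-1280) / ((6 - 10)(6 + 10)) = -71680/(-64) = 1120
  a_4 = (5)(6)(1120) / ((4 - 10)(4 + 10)) = 33600/(-84) = -400
  a_2 = (3)(4)(-400) / ((2 - 10)(2 + 10)) = -4800/(-96) = 50
  a_0 = (1)(2)(50) / ((0 - 10)(0 + 10)) = 100/(-100) = -1
Hence T_10(x) = 512 x^10 - 1280 x^8 + 1120 x^6 - 400 x^4 + 50 x^2 - 1.

T_10(x); series = 512 x^10 - 1280 x^8 + 1120 x^6 - 400 x^4 + 50 x^2 - 1


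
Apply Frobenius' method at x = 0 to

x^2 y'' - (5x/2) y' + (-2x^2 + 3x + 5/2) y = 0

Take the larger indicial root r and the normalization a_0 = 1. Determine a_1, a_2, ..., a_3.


Write in Frobenius form y'' + (p(x)/x) y' + (q(x)/x^2) y = 0:
  p(x) = -5/2,  q(x) = -2x^2 + 3x + 5/2.
Indicial equation: r(r-1) + (-5/2) r + (5/2) = 0 -> roots r_1 = 5/2, r_2 = 1.
Take r = r_1 = 5/2. Let y(x) = x^r sum_{n>=0} a_n x^n with a_0 = 1.
Substitute y = x^r sum a_n x^n and match x^{r+n}. The recurrence is
  D(n) a_n + 3 a_{n-1} - 2 a_{n-2} = 0,  where D(n) = (r+n)(r+n-1) + (-5/2)(r+n) + (5/2).
  a_n = [-3 a_{n-1} + 2 a_{n-2}] / D(n).
Since the indicial polynomial factors as (r - r_1)(r - r_2), D(n) = (r_1 + n - r_1)(r_1 + n - r_2) = n(n + 3/2).
Evaluating step by step (a_0 = 1):
  n = 1: D(1) = 1(1 + 3/2) = 5/2; numerator = -3(1) = -3; a_1 = (-3)/(5/2) = -6/5
  n = 2: D(2) = 2(2 + 3/2) = 7; numerator = -3(-6/5) + 2(1) = 28/5; a_2 = (28/5)/(7) = 4/5
  n = 3: D(3) = 3(3 + 3/2) = 27/2; numerator = -3(4/5) + 2(-6/5) = -24/5; a_3 = (-24/5)/(27/2) = -16/45

r = 5/2; a_0 = 1; a_1 = -6/5; a_2 = 4/5; a_3 = -16/45


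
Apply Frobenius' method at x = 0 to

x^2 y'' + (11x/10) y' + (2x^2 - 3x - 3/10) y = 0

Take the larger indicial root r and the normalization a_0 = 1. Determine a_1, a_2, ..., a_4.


Write in Frobenius form y'' + (p(x)/x) y' + (q(x)/x^2) y = 0:
  p(x) = 11/10,  q(x) = 2x^2 - 3x - 3/10.
Indicial equation: r(r-1) + (11/10) r + (-3/10) = 0 -> roots r_1 = 1/2, r_2 = -3/5.
Take r = r_1 = 1/2. Let y(x) = x^r sum_{n>=0} a_n x^n with a_0 = 1.
Substitute y = x^r sum a_n x^n and match x^{r+n}. The recurrence is
  D(n) a_n - 3 a_{n-1} + 2 a_{n-2} = 0,  where D(n) = (r+n)(r+n-1) + (11/10)(r+n) + (-3/10).
  a_n = [3 a_{n-1} - 2 a_{n-2}] / D(n).
Since the indicial polynomial factors as (r - r_1)(r - r_2), D(n) = (r_1 + n - r_1)(r_1 + n - r_2) = n(n + 11/10).
Evaluating step by step (a_0 = 1):
  n = 1: D(1) = 1(1 + 11/10) = 21/10; numerator = 3(1) = 3; a_1 = (3)/(21/10) = 10/7
  n = 2: D(2) = 2(2 + 11/10) = 31/5; numerator = 3(10/7) - 2(1) = 16/7; a_2 = (16/7)/(31/5) = 80/217
  n = 3: D(3) = 3(3 + 11/10) = 123/10; numerator = 3(80/217) - 2(10/7) = -380/217; a_3 = (-380/217)/(123/10) = -3800/26691
  n = 4: D(4) = 4(4 + 11/10) = 102/5; numerator = 3(-3800/26691) - 2(80/217) = -1480/1271; a_4 = (-1480/1271)/(102/5) = -3700/64821

r = 1/2; a_0 = 1; a_1 = 10/7; a_2 = 80/217; a_3 = -3800/26691; a_4 = -3700/64821


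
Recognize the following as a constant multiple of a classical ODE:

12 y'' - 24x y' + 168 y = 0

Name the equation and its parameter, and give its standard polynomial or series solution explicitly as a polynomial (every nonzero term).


All three coefficients share the factor 12; dividing through by 12 gives  y'' - 2x y' + 14 y = 0.
This matches the Hermite equation y'' - 2x y' + 2n y = 0 with 2n = 14, so n = 7; the polynomial solution is H_7(x).
With y = sum_k a_k x^k, matching x^k gives (k+2)(k+1) a_{k+2} = 2(k - n) a_k = 2(k - 7) a_k. The right side vanishes at k = 7, so the series with the parity of 7 terminates at degree 7.
Standard normalization: leading coefficient of H_n is 2^n, so a_7 = 2^7 = 128. Work downward with a_k = (k+1)(k+2) a_{k+2} / (2(k - n)):
  a_5 = (6)(7)(128) / (2(5 - 7)) = 5376/(-4) = -1344
  a_3 = (4)(5)(-1344) / (2(3 - 7)) = -26880/(-8) = 3360
  a_1 = (2)(3)(3360) / (2(1 - 7)) = 20160/(-12) = -1680
Hence H_7(x) = 128 x^7 - 1344 x^5 + 3360 x^3 - 1680 x.

H_7(x); series = 128 x^7 - 1344 x^5 + 3360 x^3 - 1680 x


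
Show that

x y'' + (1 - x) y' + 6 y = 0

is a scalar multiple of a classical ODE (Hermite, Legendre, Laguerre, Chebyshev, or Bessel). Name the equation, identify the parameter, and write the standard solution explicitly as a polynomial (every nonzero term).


The equation is already in a standard form:  x y'' + (1 - x) y' + 6 y = 0.
This matches the Laguerre equation x y'' + (1 - x) y' + n y = 0 with n = 6; the polynomial solution is L_6(x).
With y = sum_k a_k x^k, matching x^k gives (k+1)k a_{k+1} + (k+1) a_{k+1} - k a_k + n a_k = 0, i.e. (k+1)^2 a_{k+1} = (k - n) a_k = (k - 6) a_k. The right side vanishes at k = 6, so the series terminates at degree 6.
Standard normalization L_n(0) = 1 gives a_0 = 1. Work upward with a_{k+1} = (k - 6) a_k / (k+1)^2:
  a_1 = (0 - 6)(1) / 1^2 = -6/1 = -6
  a_2 = (1 - 6)(-6) / 2^2 = 30/4 = 15/2
  a_3 = (2 - 6)(15/2) / 3^2 = -30/9 = -10/3
  a_4 = (3 - 6)(-10/3) / 4^2 = 10/16 = 5/8
  a_5 = (4 - 6)(5/8) / 5^2 = (-5/4)/25 = -1/20
  a_6 = (5 - 6)(-1/20) / 6^2 = (1/20)/36 = 1/720
Hence L_6(x) = x^6/720 - x^5/20 + 5 x^4/8 - 10 x^3/3 + 15 x^2/2 - 6 x + 1.

L_6(x); series = x^6/720 - x^5/20 + 5 x^4/8 - 10 x^3/3 + 15 x^2/2 - 6 x + 1


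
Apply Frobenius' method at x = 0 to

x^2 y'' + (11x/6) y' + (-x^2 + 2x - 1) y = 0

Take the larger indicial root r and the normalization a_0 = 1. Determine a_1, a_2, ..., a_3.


Write in Frobenius form y'' + (p(x)/x) y' + (q(x)/x^2) y = 0:
  p(x) = 11/6,  q(x) = -x^2 + 2x - 1.
Indicial equation: r(r-1) + (11/6) r + (-1) = 0 -> roots r_1 = 2/3, r_2 = -3/2.
Take r = r_1 = 2/3. Let y(x) = x^r sum_{n>=0} a_n x^n with a_0 = 1.
Substitute y = x^r sum a_n x^n and match x^{r+n}. The recurrence is
  D(n) a_n + 2 a_{n-1} - 1 a_{n-2} = 0,  where D(n) = (r+n)(r+n-1) + (11/6)(r+n) + (-1).
  a_n = [-2 a_{n-1} + 1 a_{n-2}] / D(n).
Since the indicial polynomial factors as (r - r_1)(r - r_2), D(n) = (r_1 + n - r_1)(r_1 + n - r_2) = n(n + 13/6).
Evaluating step by step (a_0 = 1):
  n = 1: D(1) = 1(1 + 13/6) = 19/6; numerator = -2(1) = -2; a_1 = (-2)/(19/6) = -12/19
  n = 2: D(2) = 2(2 + 13/6) = 25/3; numerator = -2(-12/19) + 1(1) = 43/19; a_2 = (43/19)/(25/3) = 129/475
  n = 3: D(3) = 3(3 + 13/6) = 31/2; numerator = -2(129/475) + 1(-12/19) = -558/475; a_3 = (-558/475)/(31/2) = -36/475

r = 2/3; a_0 = 1; a_1 = -12/19; a_2 = 129/475; a_3 = -36/475


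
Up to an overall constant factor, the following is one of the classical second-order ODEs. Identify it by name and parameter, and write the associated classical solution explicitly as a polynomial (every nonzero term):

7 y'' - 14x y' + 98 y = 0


All three coefficients share the factor 7; dividing through by 7 gives  y'' - 2x y' + 14 y = 0.
This matches the Hermite equation y'' - 2x y' + 2n y = 0 with 2n = 14, so n = 7; the polynomial solution is H_7(x).
With y = sum_k a_k x^k, matching x^k gives (k+2)(k+1) a_{k+2} = 2(k - n) a_k = 2(k - 7) a_k. The right side vanishes at k = 7, so the series with the parity of 7 terminates at degree 7.
Standard normalization: leading coefficient of H_n is 2^n, so a_7 = 2^7 = 128. Work downward with a_k = (k+1)(k+2) a_{k+2} / (2(k - n)):
  a_5 = (6)(7)(128) / (2(5 - 7)) = 5376/(-4) = -1344
  a_3 = (4)(5)(-1344) / (2(3 - 7)) = -26880/(-8) = 3360
  a_1 = (2)(3)(3360) / (2(1 - 7)) = 20160/(-12) = -1680
Hence H_7(x) = 128 x^7 - 1344 x^5 + 3360 x^3 - 1680 x.

H_7(x); series = 128 x^7 - 1344 x^5 + 3360 x^3 - 1680 x


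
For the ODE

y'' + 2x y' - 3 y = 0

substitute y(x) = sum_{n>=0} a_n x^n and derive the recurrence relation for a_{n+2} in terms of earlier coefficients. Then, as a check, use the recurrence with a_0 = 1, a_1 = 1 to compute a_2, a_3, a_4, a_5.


Substitute y = sum_n a_n x^n.
y''(x) has coefficient (n+2)(n+1) a_{n+2} at x^n;
2 x y'(x) has coefficient 2 n a_n at x^n (shift);
-3 y(x) has coefficient -3 a_n at x^n.
Matching x^n: (n+2)(n+1) a_{n+2} + (2n - 3) a_n = 0.
Thus a_{n+2} = (-2n + 3) / ((n+1)(n+2)) * a_n.

Check with a_0 = 1, a_1 = 1 (apply the recurrence for n = 0, 1, 2, 3): a_0 = 1, a_1 = 1, a_2 = 3/2, a_3 = 1/6, a_4 = -1/8, a_5 = -1/40.

a_(n+2) = (-2n + 3) / ((n+1)(n+2)) * a_n; check: a_0 = 1, a_1 = 1, a_2 = 3/2, a_3 = 1/6, a_4 = -1/8, a_5 = -1/40


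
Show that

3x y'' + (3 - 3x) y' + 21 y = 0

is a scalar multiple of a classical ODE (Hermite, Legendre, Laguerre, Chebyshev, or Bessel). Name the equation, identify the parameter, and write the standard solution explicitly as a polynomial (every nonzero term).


All three coefficients share the factor 3; dividing through by 3 gives  x y'' + (1 - x) y' + 7 y = 0.
This matches the Laguerre equation x y'' + (1 - x) y' + n y = 0 with n = 7; the polynomial solution is L_7(x).
With y = sum_k a_k x^k, matching x^k gives (k+1)k a_{k+1} + (k+1) a_{k+1} - k a_k + n a_k = 0, i.e. (k+1)^2 a_{k+1} = (k - n) a_k = (k - 7) a_k. The right side vanishes at k = 7, so the series terminates at degree 7.
Standard normalization L_n(0) = 1 gives a_0 = 1. Work upward with a_{k+1} = (k - 7) a_k / (k+1)^2:
  a_1 = (0 - 7)(1) / 1^2 = -7/1 = -7
  a_2 = (1 - 7)(-7) / 2^2 = 42/4 = 21/2
  a_3 = (2 - 7)(21/2) / 3^2 = (-105/2)/9 = -35/6
  a_4 = (3 - 7)(-35/6) / 4^2 = (70/3)/16 = 35/24
  a_5 = (4 - 7)(35/24) / 5^2 = (-35/8)/25 = -7/40
  a_6 = (5 - 7)(-7/40) / 6^2 = (7/20)/36 = 7/720
  a_7 = (6 - 7)(7/720) / 7^2 = (-7/720)/49 = -1/5040
Hence L_7(x) = -x^7/5040 + 7 x^6/720 - 7 x^5/40 + 35 x^4/24 - 35 x^3/6 + 21 x^2/2 - 7 x + 1.

L_7(x); series = -x^7/5040 + 7 x^6/720 - 7 x^5/40 + 35 x^4/24 - 35 x^3/6 + 21 x^2/2 - 7 x + 1


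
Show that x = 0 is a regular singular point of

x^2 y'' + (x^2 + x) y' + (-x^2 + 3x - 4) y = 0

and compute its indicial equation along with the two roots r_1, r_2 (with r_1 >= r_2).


Divide by x^2 to reach normal form y'' + P_1(x) y' + P_2(x) y = 0 with P_1(x) = 1 + 1/x and P_2(x) = -1 + 3/x - 4/x^2.
x = 0 is a singular point because the y'-coefficient 1 + 1/x has a pole at x = 0 and the y-coefficient -1 + 3/x - 4/x^2 has a pole at x = 0.
It is a regular singular point because x P_1(x) = p(x) = x + 1 and x^2 P_2(x) = q(x) = -x^2 + 3x - 4 are polynomials, hence analytic at x = 0.
p(0) = 1,  q(0) = -4.
Indicial equation: r(r-1) + p(0) r + q(0) = 0, i.e. r^2 + (p(0) - 1) r + q(0) = 0, i.e. r^2 - 4 = 0.
Discriminant: (0)^2 - 4(-4) = 16, so r = (0 ± 4)/2.
Solving: r_1 = 2, r_2 = -2.

indicial: r^2 - 4 = 0; roots r_1 = 2, r_2 = -2


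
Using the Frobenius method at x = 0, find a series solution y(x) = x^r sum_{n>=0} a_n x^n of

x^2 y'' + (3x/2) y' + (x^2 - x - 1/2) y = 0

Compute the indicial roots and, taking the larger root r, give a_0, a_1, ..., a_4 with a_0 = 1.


Write in Frobenius form y'' + (p(x)/x) y' + (q(x)/x^2) y = 0:
  p(x) = 3/2,  q(x) = x^2 - x - 1/2.
Indicial equation: r(r-1) + (3/2) r + (-1/2) = 0 -> roots r_1 = 1/2, r_2 = -1.
Take r = r_1 = 1/2. Let y(x) = x^r sum_{n>=0} a_n x^n with a_0 = 1.
Substitute y = x^r sum a_n x^n and match x^{r+n}. The recurrence is
  D(n) a_n - 1 a_{n-1} + 1 a_{n-2} = 0,  where D(n) = (r+n)(r+n-1) + (3/2)(r+n) + (-1/2).
  a_n = [1 a_{n-1} - 1 a_{n-2}] / D(n).
Since the indicial polynomial factors as (r - r_1)(r - r_2), D(n) = (r_1 + n - r_1)(r_1 + n - r_2) = n(n + 3/2).
Evaluating step by step (a_0 = 1):
  n = 1: D(1) = 1(1 + 3/2) = 5/2; numerator = 1(1) = 1; a_1 = (1)/(5/2) = 2/5
  n = 2: D(2) = 2(2 + 3/2) = 7; numerator = 1(2/5) - 1(1) = -3/5; a_2 = (-3/5)/(7) = -3/35
  n = 3: D(3) = 3(3 + 3/2) = 27/2; numerator = 1(-3/35) - 1(2/5) = -17/35; a_3 = (-17/35)/(27/2) = -34/945
  n = 4: D(4) = 4(4 + 3/2) = 22; numerator = 1(-34/945) - 1(-3/35) = 47/945; a_4 = (47/945)/(22) = 47/20790

r = 1/2; a_0 = 1; a_1 = 2/5; a_2 = -3/35; a_3 = -34/945; a_4 = 47/20790


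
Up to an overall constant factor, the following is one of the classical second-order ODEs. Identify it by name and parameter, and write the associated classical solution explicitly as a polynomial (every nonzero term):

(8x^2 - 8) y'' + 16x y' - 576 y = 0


All three coefficients share the factor -8; dividing through by -8 gives  (1 - x^2) y'' - 2x y' + 72 y = 0.
This matches the Legendre equation (1 - x^2) y'' - 2x y' + n(n+1) y = 0 (note the -2x y' term) with n(n+1) = 72, so n = 8; the polynomial solution is P_8(x).
With y = sum_k a_k x^k, matching x^k gives (k+2)(k+1) a_{k+2} = [k(k+1) - n(n+1)] a_k = (k - 8)(k + 9) a_k. The right side vanishes at k = 8, so the series with the parity of 8 terminates at degree 8.
Standard normalization (P_n(1) = 1): leading coefficient (2n)!/(2^n (n!)^2) = 20922789888000/(256*1625702400) = 6435/128, so a_8 = 6435/128. Work downward with a_k = (k+1)(k+2) a_{k+2} / ((k - 8)(k + 9)):
  a_6 = (7)(8)(6435/128) / ((6 - 8)(6 + 9)) = (45045/16)/(-30) = -3003/32
  a_4 = (5)(6)(-3003/32) / ((4 - 8)(4 + 9)) = (-45045/16)/(-52) = 3465/64
  a_2 = (3)(4)(3465/64) / ((2 - 8)(2 + 9)) = (10395/16)/(-66) = -315/32
  a_0 = (1)(2)(-315/32) / ((0 - 8)(0 + 9)) = (-315/16)/(-72) = 35/128
Hence P_8(x) = 6435 x^8/128 - 3003 x^6/32 + 3465 x^4/64 - 315 x^2/32 + 35/128.

P_8(x); series = 6435 x^8/128 - 3003 x^6/32 + 3465 x^4/64 - 315 x^2/32 + 35/128


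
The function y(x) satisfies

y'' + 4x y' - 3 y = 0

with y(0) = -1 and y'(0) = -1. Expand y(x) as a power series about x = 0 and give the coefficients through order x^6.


Ansatz: y(x) = sum_{n>=0} a_n x^n, so y'(x) = sum_{n>=1} n a_n x^(n-1) and y''(x) = sum_{n>=2} n(n-1) a_n x^(n-2).
Substitute into P(x) y'' + Q(x) y' + R(x) y = 0 with P(x) = 1, Q(x) = 4x, R(x) = -3, and match powers of x.
Initial conditions: a_0 = -1, a_1 = -1.
Setting the coefficient of each power of x to zero and solving order by order (substituting the coefficients already found):
  x^0: 2 a_2 - 3 a_0 = 0  ->  2 a_2 = 3 a_0 = -3  ->  a_2 = -3/2
  x^1: 6 a_3 + a_1 = 0  ->  6 a_3 = -a_1 = 1  ->  a_3 = 1/6
  x^2: 12 a_4 + 5 a_2 = 0  ->  12 a_4 = -5 a_2 = 15/2  ->  a_4 = 5/8
  x^3: 20 a_5 + 9 a_3 = 0  ->  20 a_5 = -9 a_3 = -3/2  ->  a_5 = -3/40
  x^4: 30 a_6 + 13 a_4 = 0  ->  30 a_6 = -13 a_4 = -65/8  ->  a_6 = -13/48
Truncated series: y(x) = -1 - x - (3/2) x^2 + (1/6) x^3 + (5/8) x^4 - (3/40) x^5 - (13/48) x^6 + O(x^7).

a_0 = -1; a_1 = -1; a_2 = -3/2; a_3 = 1/6; a_4 = 5/8; a_5 = -3/40; a_6 = -13/48


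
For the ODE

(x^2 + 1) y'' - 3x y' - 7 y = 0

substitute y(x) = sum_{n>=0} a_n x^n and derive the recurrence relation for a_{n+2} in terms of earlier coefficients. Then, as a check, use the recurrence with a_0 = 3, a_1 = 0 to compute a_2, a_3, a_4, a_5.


Substitute y = sum_n a_n x^n.
(1 + 1 x^2) y'' contributes (n+2)(n+1) a_{n+2} + n(n-1) a_n at x^n.
-3 x y'(x) contributes -3 n a_n at x^n.
-7 y(x) contributes -7 a_n at x^n.
Matching x^n: (n+2)(n+1) a_{n+2} + (n(n-1) - 3 n - 7) a_n = 0.
Thus a_{n+2} = (-n(n-1) + 3 n + 7) / ((n+1)(n+2)) * a_n.

Check with a_0 = 3, a_1 = 0 (apply the recurrence for n = 0, 1, 2, 3): a_0 = 3, a_1 = 0, a_2 = 21/2, a_3 = 0, a_4 = 77/8, a_5 = 0.

a_(n+2) = (-n(n-1) + 3 n + 7) / ((n+1)(n+2)) * a_n; check: a_0 = 3, a_1 = 0, a_2 = 21/2, a_3 = 0, a_4 = 77/8, a_5 = 0


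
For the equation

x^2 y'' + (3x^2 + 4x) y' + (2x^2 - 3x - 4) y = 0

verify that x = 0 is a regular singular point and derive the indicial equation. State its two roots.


Divide by x^2 to reach normal form y'' + P_1(x) y' + P_2(x) y = 0 with P_1(x) = 3 + 4/x and P_2(x) = 2 - 3/x - 4/x^2.
x = 0 is a singular point because the y'-coefficient 3 + 4/x has a pole at x = 0 and the y-coefficient 2 - 3/x - 4/x^2 has a pole at x = 0.
It is a regular singular point because x P_1(x) = p(x) = 3x + 4 and x^2 P_2(x) = q(x) = 2x^2 - 3x - 4 are polynomials, hence analytic at x = 0.
p(0) = 4,  q(0) = -4.
Indicial equation: r(r-1) + p(0) r + q(0) = 0, i.e. r^2 + (p(0) - 1) r + q(0) = 0, i.e. r^2 + 3 r - 4 = 0.
Discriminant: (3)^2 - 4(-4) = 25, so r = (-3 ± 5)/2.
Solving: r_1 = 1, r_2 = -4.

indicial: r^2 + 3 r - 4 = 0; roots r_1 = 1, r_2 = -4


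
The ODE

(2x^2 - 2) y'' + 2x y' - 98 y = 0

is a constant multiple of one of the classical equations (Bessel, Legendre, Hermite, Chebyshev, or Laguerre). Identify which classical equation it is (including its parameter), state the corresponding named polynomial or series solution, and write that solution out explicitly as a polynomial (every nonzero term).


All three coefficients share the factor -2; dividing through by -2 gives  (1 - x^2) y'' - x y' + 49 y = 0.
This matches the Chebyshev equation (1 - x^2) y'' - x y' + n^2 y = 0 (note the -x y' term, not -2x y') with n^2 = 49, so n = 7; the polynomial solution is T_7(x).
With y = sum_k a_k x^k, matching x^k gives (k+2)(k+1) a_{k+2} = (k^2 - n^2) a_k = (k - 7)(k + 7) a_k. The right side vanishes at k = 7, so the series with the parity of 7 terminates at degree 7.
Standard normalization: leading coefficient of T_n is 2^(n-1), so a_7 = 2^6 = 64. Work downward with a_k = (k+1)(k+2) a_{k+2} / ((k - 7)(k + 7)):
  a_5 = (6)(7)(64) / ((5 - 7)(5 + 7)) = 2688/(-24) = -112
  a_3 = (4)(5)(-112) / ((3 - 7)(3 + 7)) = -2240/(-40) = 56
  a_1 = (2)(3)(56) / ((1 - 7)(1 + 7)) = 336/(-48) = -7
Hence T_7(x) = 64 x^7 - 112 x^5 + 56 x^3 - 7 x.

T_7(x); series = 64 x^7 - 112 x^5 + 56 x^3 - 7 x


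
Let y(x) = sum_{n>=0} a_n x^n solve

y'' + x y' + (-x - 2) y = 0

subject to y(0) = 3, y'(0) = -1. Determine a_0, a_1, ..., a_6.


Ansatz: y(x) = sum_{n>=0} a_n x^n, so y'(x) = sum_{n>=1} n a_n x^(n-1) and y''(x) = sum_{n>=2} n(n-1) a_n x^(n-2).
Substitute into P(x) y'' + Q(x) y' + R(x) y = 0 with P(x) = 1, Q(x) = x, R(x) = -x - 2, and match powers of x.
Initial conditions: a_0 = 3, a_1 = -1.
Setting the coefficient of each power of x to zero and solving order by order (substituting the coefficients already found):
  x^0: 2 a_2 - 2 a_0 = 0  ->  2 a_2 = 2 a_0 = 6  ->  a_2 = 3
  x^1: 6 a_3 - a_1 - a_0 = 0  ->  6 a_3 = a_1 + a_0 = 2  ->  a_3 = 1/3
  x^2: 12 a_4 - a_1 = 0  ->  12 a_4 = a_1 = -1  ->  a_4 = -1/12
  x^3: 20 a_5 + a_3 - a_2 = 0  ->  20 a_5 = -a_3 + a_2 = 8/3  ->  a_5 = 2/15
  x^4: 30 a_6 + 2 a_4 - a_3 = 0  ->  30 a_6 = -2 a_4 + a_3 = 1/2  ->  a_6 = 1/60
Truncated series: y(x) = 3 - x + 3 x^2 + (1/3) x^3 - (1/12) x^4 + (2/15) x^5 + (1/60) x^6 + O(x^7).

a_0 = 3; a_1 = -1; a_2 = 3; a_3 = 1/3; a_4 = -1/12; a_5 = 2/15; a_6 = 1/60


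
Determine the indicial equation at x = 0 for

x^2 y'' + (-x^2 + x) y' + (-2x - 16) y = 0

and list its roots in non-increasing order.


Divide by x^2 to reach normal form y'' + P_1(x) y' + P_2(x) y = 0 with P_1(x) = -1 + 1/x and P_2(x) = -2/x - 16/x^2.
x = 0 is a singular point because the y'-coefficient -1 + 1/x has a pole at x = 0 and the y-coefficient -2/x - 16/x^2 has a pole at x = 0.
It is a regular singular point because x P_1(x) = p(x) = 1 - x and x^2 P_2(x) = q(x) = -2x - 16 are polynomials, hence analytic at x = 0.
p(0) = 1,  q(0) = -16.
Indicial equation: r(r-1) + p(0) r + q(0) = 0, i.e. r^2 + (p(0) - 1) r + q(0) = 0, i.e. r^2 - 16 = 0.
Discriminant: (0)^2 - 4(-16) = 64, so r = (0 ± 8)/2.
Solving: r_1 = 4, r_2 = -4.

indicial: r^2 - 16 = 0; roots r_1 = 4, r_2 = -4


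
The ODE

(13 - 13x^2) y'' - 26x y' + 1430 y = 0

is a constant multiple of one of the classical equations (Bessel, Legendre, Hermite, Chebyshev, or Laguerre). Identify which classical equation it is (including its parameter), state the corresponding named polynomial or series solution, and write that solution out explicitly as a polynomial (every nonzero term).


All three coefficients share the factor 13; dividing through by 13 gives  (1 - x^2) y'' - 2x y' + 110 y = 0.
This matches the Legendre equation (1 - x^2) y'' - 2x y' + n(n+1) y = 0 (note the -2x y' term) with n(n+1) = 110, so n = 10; the polynomial solution is P_10(x).
With y = sum_k a_k x^k, matching x^k gives (k+2)(k+1) a_{k+2} = [k(k+1) - n(n+1)] a_k = (k - 10)(k + 11) a_k. The right side vanishes at k = 10, so the series with the parity of 10 terminates at degree 10.
Standard normalization (P_n(1) = 1): leading coefficient (2n)!/(2^n (n!)^2) = 2432902008176640000/(1024*13168189440000) = 46189/256, so a_10 = 46189/256. Work downward with a_k = (k+1)(k+2) a_{k+2} / ((k - 10)(k + 11)):
  a_8 = (9)(10)(46189/256) / ((8 - 10)(8 + 11)) = (2078505/128)/(-38) = -109395/256
  a_6 = (7)(8)(-109395/256) / ((6 - 10)(6 + 11)) = (-765765/32)/(-68) = 45045/128
  a_4 = (5)(6)(45045/128) / ((4 - 10)(4 + 11)) = (675675/64)/(-90) = -15015/128
  a_2 = (3)(4)(-15015/128) / ((2 - 10)(2 + 11)) = (-45045/32)/(-104) = 3465/256
  a_0 = (1)(2)(3465/256) / ((0 - 10)(0 + 11)) = (3465/128)/(-110) = -63/256
Hence P_10(x) = 46189 x^10/256 - 109395 x^8/256 + 45045 x^6/128 - 15015 x^4/128 + 3465 x^2/256 - 63/256.

P_10(x); series = 46189 x^10/256 - 109395 x^8/256 + 45045 x^6/128 - 15015 x^4/128 + 3465 x^2/256 - 63/256


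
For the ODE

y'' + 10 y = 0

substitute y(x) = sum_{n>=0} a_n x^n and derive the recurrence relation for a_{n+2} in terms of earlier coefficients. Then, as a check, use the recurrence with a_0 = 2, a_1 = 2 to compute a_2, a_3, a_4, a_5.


Substitute y = sum_n a_n x^n into y'' + (const) y = 0.
y''(x) = sum_{n>=0} (n+2)(n+1) a_{n+2} x^n.
The ODE becomes sum_n [(n+2)(n+1) a_{n+2} + 10 a_n] x^n = 0.
Setting each coefficient to zero gives the recurrence:
  (n+2)(n+1) a_{n+2} + 10 a_n = 0,
  a_{n+2} = -10 / ((n+1)(n+2)) a_n.

Check with a_0 = 2, a_1 = 2 (apply the recurrence for n = 0, 1, 2, 3): a_0 = 2, a_1 = 2, a_2 = -10, a_3 = -10/3, a_4 = 25/3, a_5 = 5/3.

a_{n+2} = -10/((n+1)(n+2)) * a_n; check: a_0 = 2, a_1 = 2, a_2 = -10, a_3 = -10/3, a_4 = 25/3, a_5 = 5/3


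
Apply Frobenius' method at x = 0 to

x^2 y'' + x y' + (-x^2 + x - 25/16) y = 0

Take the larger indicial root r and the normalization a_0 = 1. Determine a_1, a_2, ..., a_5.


Write in Frobenius form y'' + (p(x)/x) y' + (q(x)/x^2) y = 0:
  p(x) = 1,  q(x) = -x^2 + x - 25/16.
Indicial equation: r(r-1) + (1) r + (-25/16) = 0 -> roots r_1 = 5/4, r_2 = -5/4.
Take r = r_1 = 5/4. Let y(x) = x^r sum_{n>=0} a_n x^n with a_0 = 1.
Substitute y = x^r sum a_n x^n and match x^{r+n}. The recurrence is
  D(n) a_n + 1 a_{n-1} - 1 a_{n-2} = 0,  where D(n) = (r+n)(r+n-1) + (1)(r+n) + (-25/16).
  a_n = [-1 a_{n-1} + 1 a_{n-2}] / D(n).
Since the indicial polynomial factors as (r - r_1)(r - r_2), D(n) = (r_1 + n - r_1)(r_1 + n - r_2) = n(n + 5/2).
Evaluating step by step (a_0 = 1):
  n = 1: D(1) = 1(1 + 5/2) = 7/2; numerator = -1(1) = -1; a_1 = (-1)/(7/2) = -2/7
  n = 2: D(2) = 2(2 + 5/2) = 9; numerator = -1(-2/7) + 1(1) = 9/7; a_2 = (9/7)/(9) = 1/7
  n = 3: D(3) = 3(3 + 5/2) = 33/2; numerator = -1(1/7) + 1(-2/7) = -3/7; a_3 = (-3/7)/(33/2) = -2/77
  n = 4: D(4) = 4(4 + 5/2) = 26; numerator = -1(-2/77) + 1(1/7) = 13/77; a_4 = (13/77)/(26) = 1/154
  n = 5: D(5) = 5(5 + 5/2) = 75/2; numerator = -1(1/154) + 1(-2/77) = -5/154; a_5 = (-5/154)/(75/2) = -1/1155

r = 5/4; a_0 = 1; a_1 = -2/7; a_2 = 1/7; a_3 = -2/77; a_4 = 1/154; a_5 = -1/1155


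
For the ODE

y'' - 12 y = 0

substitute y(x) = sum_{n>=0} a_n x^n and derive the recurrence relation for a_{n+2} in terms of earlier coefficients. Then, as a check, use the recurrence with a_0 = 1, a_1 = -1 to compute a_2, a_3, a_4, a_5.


Substitute y = sum_n a_n x^n into y'' + (const) y = 0.
y''(x) = sum_{n>=0} (n+2)(n+1) a_{n+2} x^n.
The ODE becomes sum_n [(n+2)(n+1) a_{n+2} - 12 a_n] x^n = 0.
Setting each coefficient to zero gives the recurrence:
  (n+2)(n+1) a_{n+2} - 12 a_n = 0,
  a_{n+2} = 12 / ((n+1)(n+2)) a_n.

Check with a_0 = 1, a_1 = -1 (apply the recurrence for n = 0, 1, 2, 3): a_0 = 1, a_1 = -1, a_2 = 6, a_3 = -2, a_4 = 6, a_5 = -6/5.

a_{n+2} = 12/((n+1)(n+2)) * a_n; check: a_0 = 1, a_1 = -1, a_2 = 6, a_3 = -2, a_4 = 6, a_5 = -6/5


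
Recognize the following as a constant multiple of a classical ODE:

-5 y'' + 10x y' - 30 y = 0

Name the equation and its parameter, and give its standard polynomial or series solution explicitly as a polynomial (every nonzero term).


All three coefficients share the factor -5; dividing through by -5 gives  y'' - 2x y' + 6 y = 0.
This matches the Hermite equation y'' - 2x y' + 2n y = 0 with 2n = 6, so n = 3; the polynomial solution is H_3(x).
With y = sum_k a_k x^k, matching x^k gives (k+2)(k+1) a_{k+2} = 2(k - n) a_k = 2(k - 3) a_k. The right side vanishes at k = 3, so the series with the parity of 3 terminates at degree 3.
Standard normalization: leading coefficient of H_n is 2^n, so a_3 = 2^3 = 8. Work downward with a_k = (k+1)(k+2) a_{k+2} / (2(k - n)):
  a_1 = (2)(3)(8) / (2(1 - 3)) = 48/(-4) = -12
Hence H_3(x) = 8 x^3 - 12 x.

H_3(x); series = 8 x^3 - 12 x


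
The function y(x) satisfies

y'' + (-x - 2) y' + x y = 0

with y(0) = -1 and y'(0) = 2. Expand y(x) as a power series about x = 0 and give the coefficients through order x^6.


Ansatz: y(x) = sum_{n>=0} a_n x^n, so y'(x) = sum_{n>=1} n a_n x^(n-1) and y''(x) = sum_{n>=2} n(n-1) a_n x^(n-2).
Substitute into P(x) y'' + Q(x) y' + R(x) y = 0 with P(x) = 1, Q(x) = -x - 2, R(x) = x, and match powers of x.
Initial conditions: a_0 = -1, a_1 = 2.
Setting the coefficient of each power of x to zero and solving order by order (substituting the coefficients already found):
  x^0: 2 a_2 - 2 a_1 = 0  ->  2 a_2 = 2 a_1 = 4  ->  a_2 = 2
  x^1: 6 a_3 - 4 a_2 - a_1 + a_0 = 0  ->  6 a_3 = 4 a_2 + a_1 - a_0 = 11  ->  a_3 = 11/6
  x^2: 12 a_4 - 6 a_3 - 2 a_2 + a_1 = 0  ->  12 a_4 = 6 a_3 + 2 a_2 - a_1 = 13  ->  a_4 = 13/12
  x^3: 20 a_5 - 8 a_4 - 3 a_3 + a_2 = 0  ->  20 a_5 = 8 a_4 + 3 a_3 - a_2 = 73/6  ->  a_5 = 73/120
  x^4: 30 a_6 - 10 a_5 - 4 a_4 + a_3 = 0  ->  30 a_6 = 10 a_5 + 4 a_4 - a_3 = 103/12  ->  a_6 = 103/360
Truncated series: y(x) = -1 + 2 x + 2 x^2 + (11/6) x^3 + (13/12) x^4 + (73/120) x^5 + (103/360) x^6 + O(x^7).

a_0 = -1; a_1 = 2; a_2 = 2; a_3 = 11/6; a_4 = 13/12; a_5 = 73/120; a_6 = 103/360
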